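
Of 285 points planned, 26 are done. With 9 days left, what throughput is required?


Formula: Required rate = Remaining points / Days left
Remaining = 285 - 26 = 259 points
Required rate = 259 / 9 = 28.78 points/day

28.78 points/day


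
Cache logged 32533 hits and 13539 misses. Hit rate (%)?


Formula: hit rate = hits / (hits + misses) * 100
hit rate = 32533 / (32533 + 13539) * 100
hit rate = 32533 / 46072 * 100
hit rate = 70.61%

70.61%


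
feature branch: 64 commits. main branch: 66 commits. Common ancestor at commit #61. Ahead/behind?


Common ancestor: commit #61
feature commits after divergence: 64 - 61 = 3
main commits after divergence: 66 - 61 = 5
feature is 3 commits ahead of main
main is 5 commits ahead of feature

feature ahead: 3, main ahead: 5


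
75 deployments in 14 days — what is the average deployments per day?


Formula: deployments per day = releases / days
= 75 / 14
= 5.357 deploys/day
(equivalently, 37.5 deploys/week)

5.357 deploys/day


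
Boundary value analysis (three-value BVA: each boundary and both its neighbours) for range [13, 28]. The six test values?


Range: [13, 28]
Boundaries: just below min, min, min+1, max-1, max, just above max
Values: [12, 13, 14, 27, 28, 29]

[12, 13, 14, 27, 28, 29]


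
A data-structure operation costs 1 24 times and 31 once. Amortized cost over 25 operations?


Formula: Amortized cost = Total cost / Operations
Total cost = (24 * 1) + (1 * 31)
Total cost = 24 + 31 = 55
Amortized = 55 / 25 = 2.2

2.2


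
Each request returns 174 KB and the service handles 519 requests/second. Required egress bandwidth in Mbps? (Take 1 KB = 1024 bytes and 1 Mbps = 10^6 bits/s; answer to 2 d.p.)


Formula: Mbps = payload_bytes * RPS * 8 / 1e6
Payload per request = 174 KB = 174 * 1024 = 178176 bytes
Total bytes/sec = 178176 * 519 = 92473344
Total bits/sec = 92473344 * 8 = 739786752
Mbps = 739786752 / 1e6 = 739.79

739.79 Mbps


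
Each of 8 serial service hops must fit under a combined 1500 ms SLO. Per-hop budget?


Formula: per_stage = total_budget / stages
per_stage = 1500 / 8
per_stage = 187.5 ms

187.5 ms


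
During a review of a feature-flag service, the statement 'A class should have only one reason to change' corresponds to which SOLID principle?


This describes the Single Responsibility Principle (SRP)

Single Responsibility Principle (SRP)


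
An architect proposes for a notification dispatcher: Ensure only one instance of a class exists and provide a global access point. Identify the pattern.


This matches the Singleton pattern

Singleton


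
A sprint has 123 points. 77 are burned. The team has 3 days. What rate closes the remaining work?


Formula: Required rate = Remaining points / Days left
Remaining = 123 - 77 = 46 points
Required rate = 46 / 3 = 15.33 points/day

15.33 points/day


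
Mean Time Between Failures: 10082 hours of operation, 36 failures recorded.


Formula: MTBF = Total operating time / Number of failures
MTBF = 10082 / 36
MTBF = 280.06 hours

280.06 hours


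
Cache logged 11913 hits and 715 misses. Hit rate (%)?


Formula: hit rate = hits / (hits + misses) * 100
hit rate = 11913 / (11913 + 715) * 100
hit rate = 11913 / 12628 * 100
hit rate = 94.34%

94.34%


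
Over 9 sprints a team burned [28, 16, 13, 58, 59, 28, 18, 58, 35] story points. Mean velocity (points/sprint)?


Formula: Avg velocity = Total points / Number of sprints
Points: [28, 16, 13, 58, 59, 28, 18, 58, 35]
Sum = 28 + 16 + 13 + 58 + 59 + 28 + 18 + 58 + 35 = 313
Avg velocity = 313 / 9 = 34.78 points/sprint

34.78 points/sprint


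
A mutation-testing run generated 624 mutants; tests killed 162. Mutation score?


Mutation score = killed / total * 100
Mutation score = 162 / 624 * 100
Mutation score = 25.96%

25.96%


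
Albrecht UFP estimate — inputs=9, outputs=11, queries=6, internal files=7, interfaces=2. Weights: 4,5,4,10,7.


UFP = EI*4 + EO*5 + EQ*4 + ILF*10 + EIF*7
UFP = 9*4 + 11*5 + 6*4 + 7*10 + 2*7
UFP = 36 + 55 + 24 + 70 + 14
UFP = 199

199


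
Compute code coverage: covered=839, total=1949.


Coverage = covered / total * 100
Coverage = 839 / 1949 * 100
Coverage = 43.05%

43.05%


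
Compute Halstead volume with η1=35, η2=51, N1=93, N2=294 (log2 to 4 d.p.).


Formula: V = N * log2(η), where N = N1 + N2 and η = η1 + η2
η = 35 + 51 = 86
N = 93 + 294 = 387
log2(86) ≈ 6.4263
V = 387 * 6.4263 = 2486.98

2486.98


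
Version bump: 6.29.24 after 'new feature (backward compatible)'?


Current: 6.29.24
Change category: 'new feature (backward compatible)' → minor bump
SemVer rule: minor bump → increment MINOR, reset PATCH to 0 (MAJOR unchanged)
New: 6.30.0

6.30.0


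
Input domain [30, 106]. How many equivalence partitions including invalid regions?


Valid range: [30, 106]
Class 1: x < 30 — invalid
Class 2: 30 ≤ x ≤ 106 — valid
Class 3: x > 106 — invalid
Total equivalence classes: 3

3 equivalence classes


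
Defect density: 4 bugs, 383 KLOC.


Defect density = defects / KLOC
Defect density = 4 / 383
Defect density = 0.01 defects/KLOC

0.01 defects/KLOC


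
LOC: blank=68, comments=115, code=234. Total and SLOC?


Total LOC = blank + comment + code
Total LOC = 68 + 115 + 234 = 417
SLOC (source only) = code = 234

Total LOC: 417, SLOC: 234


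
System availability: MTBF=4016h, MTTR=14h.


Availability = MTBF / (MTBF + MTTR)
Availability = 4016 / (4016 + 14)
Availability = 4016 / 4030
Availability = 99.6526%

99.6526%


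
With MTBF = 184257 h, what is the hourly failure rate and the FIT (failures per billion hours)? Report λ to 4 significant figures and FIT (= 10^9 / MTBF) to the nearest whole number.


Formula: λ = 1 / MTBF; FIT = λ × 1e9 = 1e9 / MTBF
λ = 1 / 184257 ≈ 5.427e-06 failures/hour
FIT = 1e9 / 184257 ≈ 5427 failures per 1e9 hours (nearest whole number)

λ = 5.427e-06 /h, FIT = 5427


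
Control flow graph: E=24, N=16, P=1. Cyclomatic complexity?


Formula: V(G) = E - N + 2P
V(G) = 24 - 16 + 2*1
V(G) = 8 + 2
V(G) = 10

10


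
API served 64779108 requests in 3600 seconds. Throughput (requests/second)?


Formula: throughput = requests / seconds
throughput = 64779108 / 3600
throughput = 17994.2 requests/second

17994.2 requests/second


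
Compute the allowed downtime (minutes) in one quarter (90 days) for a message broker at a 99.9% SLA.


Formula: allowed downtime = period * (100 - SLA) / 100
Period (quarter (90 days)) = 129600 minutes
Unavailability fraction = (100 - 99.9) / 100
Allowed downtime = 129600 * (100 - 99.9) / 100
Allowed downtime = 129.6 minutes

129.6 minutes


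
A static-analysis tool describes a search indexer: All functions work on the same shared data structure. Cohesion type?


Reasoning: Functions share data
Type: Communicational cohesion

Communicational cohesion


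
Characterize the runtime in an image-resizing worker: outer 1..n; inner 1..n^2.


Reasoning: n times n^2
Complexity: O(n^3)

O(n^3)


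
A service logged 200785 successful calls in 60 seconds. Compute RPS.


Formula: throughput = requests / seconds
throughput = 200785 / 60
throughput = 3346.42 requests/second

3346.42 requests/second


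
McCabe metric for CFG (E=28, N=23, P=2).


Formula: V(G) = E - N + 2P
V(G) = 28 - 23 + 2*2
V(G) = 5 + 4
V(G) = 9

9


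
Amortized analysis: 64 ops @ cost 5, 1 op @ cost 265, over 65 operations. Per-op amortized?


Formula: Amortized cost = Total cost / Operations
Total cost = (64 * 5) + (1 * 265)
Total cost = 320 + 265 = 585
Amortized = 585 / 65 = 9.0

9.0


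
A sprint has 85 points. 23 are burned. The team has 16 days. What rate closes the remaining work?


Formula: Required rate = Remaining points / Days left
Remaining = 85 - 23 = 62 points
Required rate = 62 / 16 = 3.88 points/day

3.88 points/day


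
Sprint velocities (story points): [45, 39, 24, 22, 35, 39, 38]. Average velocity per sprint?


Formula: Avg velocity = Total points / Number of sprints
Points: [45, 39, 24, 22, 35, 39, 38]
Sum = 45 + 39 + 24 + 22 + 35 + 39 + 38 = 242
Avg velocity = 242 / 7 = 34.57 points/sprint

34.57 points/sprint


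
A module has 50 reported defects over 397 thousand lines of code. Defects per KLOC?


Defect density = defects / KLOC
Defect density = 50 / 397
Defect density = 0.126 defects/KLOC

0.126 defects/KLOC


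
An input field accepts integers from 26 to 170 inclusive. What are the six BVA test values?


Range: [26, 170]
Boundaries: just below min, min, min+1, max-1, max, just above max
Values: [25, 26, 27, 169, 170, 171]

[25, 26, 27, 169, 170, 171]


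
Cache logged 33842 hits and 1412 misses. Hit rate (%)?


Formula: hit rate = hits / (hits + misses) * 100
hit rate = 33842 / (33842 + 1412) * 100
hit rate = 33842 / 35254 * 100
hit rate = 95.99%

95.99%


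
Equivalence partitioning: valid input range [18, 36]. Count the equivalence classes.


Valid range: [18, 36]
Class 1: x < 18 — invalid
Class 2: 18 ≤ x ≤ 36 — valid
Class 3: x > 36 — invalid
Total equivalence classes: 3

3 equivalence classes


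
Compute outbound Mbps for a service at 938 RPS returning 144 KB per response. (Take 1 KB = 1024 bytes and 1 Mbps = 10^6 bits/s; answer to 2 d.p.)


Formula: Mbps = payload_bytes * RPS * 8 / 1e6
Payload per request = 144 KB = 144 * 1024 = 147456 bytes
Total bytes/sec = 147456 * 938 = 138313728
Total bits/sec = 138313728 * 8 = 1106509824
Mbps = 1106509824 / 1e6 = 1106.51

1106.51 Mbps


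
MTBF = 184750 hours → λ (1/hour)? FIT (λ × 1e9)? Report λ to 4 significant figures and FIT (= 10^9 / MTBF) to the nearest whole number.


Formula: λ = 1 / MTBF; FIT = λ × 1e9 = 1e9 / MTBF
λ = 1 / 184750 ≈ 5.413e-06 failures/hour
FIT = 1e9 / 184750 ≈ 5413 failures per 1e9 hours (nearest whole number)

λ = 5.413e-06 /h, FIT = 5413


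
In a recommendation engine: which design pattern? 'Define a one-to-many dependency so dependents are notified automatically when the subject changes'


This matches the Observer pattern

Observer


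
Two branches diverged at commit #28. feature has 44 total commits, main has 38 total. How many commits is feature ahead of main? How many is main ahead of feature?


Common ancestor: commit #28
feature commits after divergence: 44 - 28 = 16
main commits after divergence: 38 - 28 = 10
feature is 16 commits ahead of main
main is 10 commits ahead of feature

feature ahead: 16, main ahead: 10


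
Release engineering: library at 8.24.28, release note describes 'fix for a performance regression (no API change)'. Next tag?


Current: 8.24.28
Change category: 'fix for a performance regression (no API change)' → patch bump
SemVer rule: patch bump → increment PATCH (MAJOR and MINOR unchanged)
New: 8.24.29

8.24.29


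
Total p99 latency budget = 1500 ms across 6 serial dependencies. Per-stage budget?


Formula: per_stage = total_budget / stages
per_stage = 1500 / 6
per_stage = 250.0 ms

250.0 ms


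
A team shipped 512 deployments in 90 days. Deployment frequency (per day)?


Formula: deployments per day = releases / days
= 512 / 90
= 5.689 deploys/day
(equivalently, 39.82 deploys/week)

5.689 deploys/day


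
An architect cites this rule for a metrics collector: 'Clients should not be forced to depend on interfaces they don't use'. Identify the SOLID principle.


This describes the Interface Segregation Principle (ISP)

Interface Segregation Principle (ISP)


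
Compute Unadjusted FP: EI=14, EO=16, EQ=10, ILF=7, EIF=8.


UFP = EI*4 + EO*5 + EQ*4 + ILF*10 + EIF*7
UFP = 14*4 + 16*5 + 10*4 + 7*10 + 8*7
UFP = 56 + 80 + 40 + 70 + 56
UFP = 302

302


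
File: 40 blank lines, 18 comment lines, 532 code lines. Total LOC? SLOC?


Total LOC = blank + comment + code
Total LOC = 40 + 18 + 532 = 590
SLOC (source only) = code = 532

Total LOC: 590, SLOC: 532


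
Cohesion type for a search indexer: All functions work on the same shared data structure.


Reasoning: Functions share data
Type: Communicational cohesion

Communicational cohesion


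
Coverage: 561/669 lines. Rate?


Coverage = covered / total * 100
Coverage = 561 / 669 * 100
Coverage = 83.86%

83.86%


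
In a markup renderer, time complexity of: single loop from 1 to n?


Reasoning: one pass through n items
Complexity: O(n)

O(n)


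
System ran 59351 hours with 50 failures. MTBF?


Formula: MTBF = Total operating time / Number of failures
MTBF = 59351 / 50
MTBF = 1187.02 hours

1187.02 hours


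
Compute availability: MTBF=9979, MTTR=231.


Availability = MTBF / (MTBF + MTTR)
Availability = 9979 / (9979 + 231)
Availability = 9979 / 10210
Availability = 97.7375%

97.7375%


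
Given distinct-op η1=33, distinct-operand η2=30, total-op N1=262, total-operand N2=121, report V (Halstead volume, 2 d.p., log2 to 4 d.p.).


Formula: V = N * log2(η), where N = N1 + N2 and η = η1 + η2
η = 33 + 30 = 63
N = 262 + 121 = 383
log2(63) ≈ 5.9773
V = 383 * 5.9773 = 2289.31

2289.31


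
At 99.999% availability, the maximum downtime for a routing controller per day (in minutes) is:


Formula: allowed downtime = period * (100 - SLA) / 100
Period (day) = 1440 minutes
Unavailability fraction = (100 - 99.999) / 100
Allowed downtime = 1440 * (100 - 99.999) / 100
Allowed downtime = 0.0144 minutes

0.0144 minutes


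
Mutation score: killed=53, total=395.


Mutation score = killed / total * 100
Mutation score = 53 / 395 * 100
Mutation score = 13.42%

13.42%


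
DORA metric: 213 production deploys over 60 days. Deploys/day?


Formula: deployments per day = releases / days
= 213 / 60
= 3.55 deploys/day
(equivalently, 24.85 deploys/week)

3.55 deploys/day


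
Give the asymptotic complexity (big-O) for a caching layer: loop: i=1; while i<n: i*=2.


Reasoning: i doubles each step so iterations are log2(n)
Complexity: O(log n)

O(log n)


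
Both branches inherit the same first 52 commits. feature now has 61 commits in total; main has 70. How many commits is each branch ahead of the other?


Common ancestor: commit #52
feature commits after divergence: 61 - 52 = 9
main commits after divergence: 70 - 52 = 18
feature is 9 commits ahead of main
main is 18 commits ahead of feature

feature ahead: 9, main ahead: 18


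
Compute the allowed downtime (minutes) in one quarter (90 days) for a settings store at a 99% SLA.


Formula: allowed downtime = period * (100 - SLA) / 100
Period (quarter (90 days)) = 129600 minutes
Unavailability fraction = (100 - 99.0) / 100
Allowed downtime = 129600 * (100 - 99.0) / 100
Allowed downtime = 1296.0 minutes

1296.0 minutes


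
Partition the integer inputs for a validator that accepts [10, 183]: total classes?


Valid range: [10, 183]
Class 1: x < 10 — invalid
Class 2: 10 ≤ x ≤ 183 — valid
Class 3: x > 183 — invalid
Total equivalence classes: 3

3 equivalence classes


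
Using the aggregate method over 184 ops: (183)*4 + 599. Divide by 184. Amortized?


Formula: Amortized cost = Total cost / Operations
Total cost = (183 * 4) + (1 * 599)
Total cost = 732 + 599 = 1331
Amortized = 1331 / 184 = 7.2337

7.2337


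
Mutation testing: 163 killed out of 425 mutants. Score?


Mutation score = killed / total * 100
Mutation score = 163 / 425 * 100
Mutation score = 38.35%

38.35%


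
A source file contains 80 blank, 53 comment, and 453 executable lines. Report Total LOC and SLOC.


Total LOC = blank + comment + code
Total LOC = 80 + 53 + 453 = 586
SLOC (source only) = code = 453

Total LOC: 586, SLOC: 453


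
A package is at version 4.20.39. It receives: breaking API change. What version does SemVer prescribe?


Current: 4.20.39
Change category: 'breaking API change' → major bump
SemVer rule: major bump → increment MAJOR, reset MINOR and PATCH to 0
New: 5.0.0

5.0.0


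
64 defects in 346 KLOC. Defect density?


Defect density = defects / KLOC
Defect density = 64 / 346
Defect density = 0.185 defects/KLOC

0.185 defects/KLOC


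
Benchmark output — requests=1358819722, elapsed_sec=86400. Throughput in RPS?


Formula: throughput = requests / seconds
throughput = 1358819722 / 86400
throughput = 15727.08 requests/second

15727.08 requests/second


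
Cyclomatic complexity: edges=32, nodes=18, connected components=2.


Formula: V(G) = E - N + 2P
V(G) = 32 - 18 + 2*2
V(G) = 14 + 4
V(G) = 18

18


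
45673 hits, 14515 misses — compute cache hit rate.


Formula: hit rate = hits / (hits + misses) * 100
hit rate = 45673 / (45673 + 14515) * 100
hit rate = 45673 / 60188 * 100
hit rate = 75.88%

75.88%


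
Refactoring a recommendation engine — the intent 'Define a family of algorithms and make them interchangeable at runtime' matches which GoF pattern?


This matches the Strategy pattern

Strategy


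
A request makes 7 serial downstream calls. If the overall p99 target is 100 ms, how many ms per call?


Formula: per_stage = total_budget / stages
per_stage = 100 / 7
per_stage = 14.29 ms

14.29 ms


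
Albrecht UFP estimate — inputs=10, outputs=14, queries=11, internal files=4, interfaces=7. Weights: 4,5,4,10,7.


UFP = EI*4 + EO*5 + EQ*4 + ILF*10 + EIF*7
UFP = 10*4 + 14*5 + 11*4 + 4*10 + 7*7
UFP = 40 + 70 + 44 + 40 + 49
UFP = 243

243


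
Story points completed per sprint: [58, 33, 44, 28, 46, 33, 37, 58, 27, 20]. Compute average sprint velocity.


Formula: Avg velocity = Total points / Number of sprints
Points: [58, 33, 44, 28, 46, 33, 37, 58, 27, 20]
Sum = 58 + 33 + 44 + 28 + 46 + 33 + 37 + 58 + 27 + 20 = 384
Avg velocity = 384 / 10 = 38.4 points/sprint

38.4 points/sprint


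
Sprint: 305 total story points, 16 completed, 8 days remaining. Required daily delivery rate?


Formula: Required rate = Remaining points / Days left
Remaining = 305 - 16 = 289 points
Required rate = 289 / 8 = 36.13 points/day

36.13 points/day


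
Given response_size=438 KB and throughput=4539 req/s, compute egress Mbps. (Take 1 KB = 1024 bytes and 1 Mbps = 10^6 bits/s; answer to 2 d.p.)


Formula: Mbps = payload_bytes * RPS * 8 / 1e6
Payload per request = 438 KB = 438 * 1024 = 448512 bytes
Total bytes/sec = 448512 * 4539 = 2035795968
Total bits/sec = 2035795968 * 8 = 16286367744
Mbps = 16286367744 / 1e6 = 16286.37

16286.37 Mbps


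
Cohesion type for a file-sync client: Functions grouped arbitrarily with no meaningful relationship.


Reasoning: Worst: random grouping
Type: Coincidental cohesion

Coincidental cohesion


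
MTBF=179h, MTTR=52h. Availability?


Availability = MTBF / (MTBF + MTTR)
Availability = 179 / (179 + 52)
Availability = 179 / 231
Availability = 77.4892%

77.4892%


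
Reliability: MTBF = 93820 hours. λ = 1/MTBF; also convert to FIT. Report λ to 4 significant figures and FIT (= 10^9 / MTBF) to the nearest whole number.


Formula: λ = 1 / MTBF; FIT = λ × 1e9 = 1e9 / MTBF
λ = 1 / 93820 ≈ 1.066e-05 failures/hour
FIT = 1e9 / 93820 ≈ 10659 failures per 1e9 hours (nearest whole number)

λ = 1.066e-05 /h, FIT = 10659


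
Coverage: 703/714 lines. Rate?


Coverage = covered / total * 100
Coverage = 703 / 714 * 100
Coverage = 98.46%

98.46%


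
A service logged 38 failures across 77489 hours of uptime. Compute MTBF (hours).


Formula: MTBF = Total operating time / Number of failures
MTBF = 77489 / 38
MTBF = 2039.18 hours

2039.18 hours


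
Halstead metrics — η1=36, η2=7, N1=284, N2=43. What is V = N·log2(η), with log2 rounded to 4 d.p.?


Formula: V = N * log2(η), where N = N1 + N2 and η = η1 + η2
η = 36 + 7 = 43
N = 284 + 43 = 327
log2(43) ≈ 5.4263
V = 327 * 5.4263 = 1774.40

1774.40


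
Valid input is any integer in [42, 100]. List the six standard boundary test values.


Range: [42, 100]
Boundaries: just below min, min, min+1, max-1, max, just above max
Values: [41, 42, 43, 99, 100, 101]

[41, 42, 43, 99, 100, 101]


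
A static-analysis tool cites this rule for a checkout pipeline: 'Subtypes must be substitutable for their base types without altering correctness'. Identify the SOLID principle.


This describes the Liskov Substitution Principle (LSP)

Liskov Substitution Principle (LSP)


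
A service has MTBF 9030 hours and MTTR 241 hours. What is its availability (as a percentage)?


Availability = MTBF / (MTBF + MTTR)
Availability = 9030 / (9030 + 241)
Availability = 9030 / 9271
Availability = 97.4005%

97.4005%


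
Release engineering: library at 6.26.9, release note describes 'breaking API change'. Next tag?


Current: 6.26.9
Change category: 'breaking API change' → major bump
SemVer rule: major bump → increment MAJOR, reset MINOR and PATCH to 0
New: 7.0.0

7.0.0


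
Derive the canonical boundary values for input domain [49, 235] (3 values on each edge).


Range: [49, 235]
Boundaries: just below min, min, min+1, max-1, max, just above max
Values: [48, 49, 50, 234, 235, 236]

[48, 49, 50, 234, 235, 236]


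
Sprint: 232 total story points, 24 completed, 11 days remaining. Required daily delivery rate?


Formula: Required rate = Remaining points / Days left
Remaining = 232 - 24 = 208 points
Required rate = 208 / 11 = 18.91 points/day

18.91 points/day


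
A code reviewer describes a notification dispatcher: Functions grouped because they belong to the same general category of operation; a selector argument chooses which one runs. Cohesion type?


Reasoning: Grouped by category of activity, not by data or sequence
Type: Logical cohesion

Logical cohesion


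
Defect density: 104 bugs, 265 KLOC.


Defect density = defects / KLOC
Defect density = 104 / 265
Defect density = 0.392 defects/KLOC

0.392 defects/KLOC


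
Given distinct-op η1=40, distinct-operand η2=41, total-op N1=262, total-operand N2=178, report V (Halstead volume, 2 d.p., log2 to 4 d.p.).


Formula: V = N * log2(η), where N = N1 + N2 and η = η1 + η2
η = 40 + 41 = 81
N = 262 + 178 = 440
log2(81) ≈ 6.3399
V = 440 * 6.3399 = 2789.56

2789.56


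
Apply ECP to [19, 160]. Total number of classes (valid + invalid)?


Valid range: [19, 160]
Class 1: x < 19 — invalid
Class 2: 19 ≤ x ≤ 160 — valid
Class 3: x > 160 — invalid
Total equivalence classes: 3

3 equivalence classes


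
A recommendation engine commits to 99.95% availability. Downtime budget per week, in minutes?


Formula: allowed downtime = period * (100 - SLA) / 100
Period (week) = 10080 minutes
Unavailability fraction = (100 - 99.95) / 100
Allowed downtime = 10080 * (100 - 99.95) / 100
Allowed downtime = 5.04 minutes

5.04 minutes


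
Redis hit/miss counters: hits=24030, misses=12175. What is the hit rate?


Formula: hit rate = hits / (hits + misses) * 100
hit rate = 24030 / (24030 + 12175) * 100
hit rate = 24030 / 36205 * 100
hit rate = 66.37%

66.37%


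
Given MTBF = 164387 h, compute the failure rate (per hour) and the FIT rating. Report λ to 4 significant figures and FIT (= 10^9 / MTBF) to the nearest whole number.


Formula: λ = 1 / MTBF; FIT = λ × 1e9 = 1e9 / MTBF
λ = 1 / 164387 ≈ 6.083e-06 failures/hour
FIT = 1e9 / 164387 ≈ 6083 failures per 1e9 hours (nearest whole number)

λ = 6.083e-06 /h, FIT = 6083


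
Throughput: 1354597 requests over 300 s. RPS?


Formula: throughput = requests / seconds
throughput = 1354597 / 300
throughput = 4515.32 requests/second

4515.32 requests/second


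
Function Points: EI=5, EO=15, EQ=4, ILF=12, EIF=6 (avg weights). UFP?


UFP = EI*4 + EO*5 + EQ*4 + ILF*10 + EIF*7
UFP = 5*4 + 15*5 + 4*4 + 12*10 + 6*7
UFP = 20 + 75 + 16 + 120 + 42
UFP = 273

273


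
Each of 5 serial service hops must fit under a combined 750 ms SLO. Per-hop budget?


Formula: per_stage = total_budget / stages
per_stage = 750 / 5
per_stage = 150.0 ms

150.0 ms


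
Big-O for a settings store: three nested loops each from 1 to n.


Reasoning: three levels of nesting over n
Complexity: O(n^3)

O(n^3)


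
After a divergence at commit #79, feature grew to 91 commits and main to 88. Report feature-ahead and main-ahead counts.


Common ancestor: commit #79
feature commits after divergence: 91 - 79 = 12
main commits after divergence: 88 - 79 = 9
feature is 12 commits ahead of main
main is 9 commits ahead of feature

feature ahead: 12, main ahead: 9


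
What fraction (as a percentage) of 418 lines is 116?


Coverage = covered / total * 100
Coverage = 116 / 418 * 100
Coverage = 27.75%

27.75%


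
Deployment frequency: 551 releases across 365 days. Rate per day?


Formula: deployments per day = releases / days
= 551 / 365
= 1.51 deploys/day
(equivalently, 10.57 deploys/week)

1.51 deploys/day


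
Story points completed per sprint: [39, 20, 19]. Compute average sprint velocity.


Formula: Avg velocity = Total points / Number of sprints
Points: [39, 20, 19]
Sum = 39 + 20 + 19 = 78
Avg velocity = 78 / 3 = 26.0 points/sprint

26.0 points/sprint


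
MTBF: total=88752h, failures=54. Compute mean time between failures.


Formula: MTBF = Total operating time / Number of failures
MTBF = 88752 / 54
MTBF = 1643.56 hours

1643.56 hours


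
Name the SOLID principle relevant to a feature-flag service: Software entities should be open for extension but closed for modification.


This describes the Open/Closed Principle (OCP)

Open/Closed Principle (OCP)


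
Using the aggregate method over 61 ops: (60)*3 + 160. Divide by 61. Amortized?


Formula: Amortized cost = Total cost / Operations
Total cost = (60 * 3) + (1 * 160)
Total cost = 180 + 160 = 340
Amortized = 340 / 61 = 5.5738

5.5738


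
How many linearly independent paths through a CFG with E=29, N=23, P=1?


Formula: V(G) = E - N + 2P
V(G) = 29 - 23 + 2*1
V(G) = 6 + 2
V(G) = 8

8


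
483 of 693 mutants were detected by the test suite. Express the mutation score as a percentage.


Mutation score = killed / total * 100
Mutation score = 483 / 693 * 100
Mutation score = 69.7%

69.7%


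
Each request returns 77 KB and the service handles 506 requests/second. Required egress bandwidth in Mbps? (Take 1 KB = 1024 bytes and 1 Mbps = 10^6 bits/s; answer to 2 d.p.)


Formula: Mbps = payload_bytes * RPS * 8 / 1e6
Payload per request = 77 KB = 77 * 1024 = 78848 bytes
Total bytes/sec = 78848 * 506 = 39897088
Total bits/sec = 39897088 * 8 = 319176704
Mbps = 319176704 / 1e6 = 319.18

319.18 Mbps


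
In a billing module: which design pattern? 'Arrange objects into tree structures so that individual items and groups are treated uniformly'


This matches the Composite pattern

Composite


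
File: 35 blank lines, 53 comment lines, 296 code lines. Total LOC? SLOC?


Total LOC = blank + comment + code
Total LOC = 35 + 53 + 296 = 384
SLOC (source only) = code = 296

Total LOC: 384, SLOC: 296


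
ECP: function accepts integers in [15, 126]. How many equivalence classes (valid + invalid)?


Valid range: [15, 126]
Class 1: x < 15 — invalid
Class 2: 15 ≤ x ≤ 126 — valid
Class 3: x > 126 — invalid
Total equivalence classes: 3

3 equivalence classes


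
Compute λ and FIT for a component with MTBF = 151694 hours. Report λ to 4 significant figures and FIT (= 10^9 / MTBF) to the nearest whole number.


Formula: λ = 1 / MTBF; FIT = λ × 1e9 = 1e9 / MTBF
λ = 1 / 151694 ≈ 6.592e-06 failures/hour
FIT = 1e9 / 151694 ≈ 6592 failures per 1e9 hours (nearest whole number)

λ = 6.592e-06 /h, FIT = 6592


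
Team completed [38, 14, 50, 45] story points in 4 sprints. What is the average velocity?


Formula: Avg velocity = Total points / Number of sprints
Points: [38, 14, 50, 45]
Sum = 38 + 14 + 50 + 45 = 147
Avg velocity = 147 / 4 = 36.75 points/sprint

36.75 points/sprint


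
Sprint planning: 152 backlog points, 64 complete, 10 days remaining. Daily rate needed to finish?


Formula: Required rate = Remaining points / Days left
Remaining = 152 - 64 = 88 points
Required rate = 88 / 10 = 8.8 points/day

8.8 points/day


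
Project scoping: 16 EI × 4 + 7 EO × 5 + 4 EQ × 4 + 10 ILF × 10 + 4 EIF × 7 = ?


UFP = EI*4 + EO*5 + EQ*4 + ILF*10 + EIF*7
UFP = 16*4 + 7*5 + 4*4 + 10*10 + 4*7
UFP = 64 + 35 + 16 + 100 + 28
UFP = 243

243


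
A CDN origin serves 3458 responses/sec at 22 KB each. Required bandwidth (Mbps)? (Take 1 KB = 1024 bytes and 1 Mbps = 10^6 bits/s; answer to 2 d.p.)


Formula: Mbps = payload_bytes * RPS * 8 / 1e6
Payload per request = 22 KB = 22 * 1024 = 22528 bytes
Total bytes/sec = 22528 * 3458 = 77901824
Total bits/sec = 77901824 * 8 = 623214592
Mbps = 623214592 / 1e6 = 623.21

623.21 Mbps


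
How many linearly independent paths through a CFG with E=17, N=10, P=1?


Formula: V(G) = E - N + 2P
V(G) = 17 - 10 + 2*1
V(G) = 7 + 2
V(G) = 9

9


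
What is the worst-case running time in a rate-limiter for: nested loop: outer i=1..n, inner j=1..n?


Reasoning: n iterations times n iterations
Complexity: O(n^2)

O(n^2)


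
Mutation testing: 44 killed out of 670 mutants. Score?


Mutation score = killed / total * 100
Mutation score = 44 / 670 * 100
Mutation score = 6.57%

6.57%


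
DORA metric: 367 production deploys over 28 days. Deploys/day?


Formula: deployments per day = releases / days
= 367 / 28
= 13.107 deploys/day
(equivalently, 91.75 deploys/week)

13.107 deploys/day


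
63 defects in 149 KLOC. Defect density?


Defect density = defects / KLOC
Defect density = 63 / 149
Defect density = 0.423 defects/KLOC

0.423 defects/KLOC


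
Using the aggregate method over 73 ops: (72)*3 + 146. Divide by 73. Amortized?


Formula: Amortized cost = Total cost / Operations
Total cost = (72 * 3) + (1 * 146)
Total cost = 216 + 146 = 362
Amortized = 362 / 73 = 4.9589

4.9589


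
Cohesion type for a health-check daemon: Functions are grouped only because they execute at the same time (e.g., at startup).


Reasoning: Related by timing only
Type: Temporal cohesion

Temporal cohesion


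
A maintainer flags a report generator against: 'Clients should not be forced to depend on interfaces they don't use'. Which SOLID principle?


This describes the Interface Segregation Principle (ISP)

Interface Segregation Principle (ISP)


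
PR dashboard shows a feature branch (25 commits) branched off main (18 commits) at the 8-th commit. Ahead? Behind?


Common ancestor: commit #8
feature commits after divergence: 25 - 8 = 17
main commits after divergence: 18 - 8 = 10
feature is 17 commits ahead of main
main is 10 commits ahead of feature

feature ahead: 17, main ahead: 10


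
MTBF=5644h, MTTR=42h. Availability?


Availability = MTBF / (MTBF + MTTR)
Availability = 5644 / (5644 + 42)
Availability = 5644 / 5686
Availability = 99.2613%

99.2613%


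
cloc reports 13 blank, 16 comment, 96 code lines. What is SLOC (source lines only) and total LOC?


Total LOC = blank + comment + code
Total LOC = 13 + 16 + 96 = 125
SLOC (source only) = code = 96

Total LOC: 125, SLOC: 96


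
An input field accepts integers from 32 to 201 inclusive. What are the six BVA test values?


Range: [32, 201]
Boundaries: just below min, min, min+1, max-1, max, just above max
Values: [31, 32, 33, 200, 201, 202]

[31, 32, 33, 200, 201, 202]


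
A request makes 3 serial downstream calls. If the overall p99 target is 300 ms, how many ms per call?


Formula: per_stage = total_budget / stages
per_stage = 300 / 3
per_stage = 100.0 ms

100.0 ms


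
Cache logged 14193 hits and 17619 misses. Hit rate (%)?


Formula: hit rate = hits / (hits + misses) * 100
hit rate = 14193 / (14193 + 17619) * 100
hit rate = 14193 / 31812 * 100
hit rate = 44.62%

44.62%


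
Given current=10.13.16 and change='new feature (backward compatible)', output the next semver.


Current: 10.13.16
Change category: 'new feature (backward compatible)' → minor bump
SemVer rule: minor bump → increment MINOR, reset PATCH to 0 (MAJOR unchanged)
New: 10.14.0

10.14.0


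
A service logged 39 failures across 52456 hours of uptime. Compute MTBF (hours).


Formula: MTBF = Total operating time / Number of failures
MTBF = 52456 / 39
MTBF = 1345.03 hours

1345.03 hours


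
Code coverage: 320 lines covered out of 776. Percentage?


Coverage = covered / total * 100
Coverage = 320 / 776 * 100
Coverage = 41.24%

41.24%


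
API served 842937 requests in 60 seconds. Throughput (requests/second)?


Formula: throughput = requests / seconds
throughput = 842937 / 60
throughput = 14048.95 requests/second

14048.95 requests/second


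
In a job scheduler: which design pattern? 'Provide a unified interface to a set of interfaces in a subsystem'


This matches the Facade pattern

Facade


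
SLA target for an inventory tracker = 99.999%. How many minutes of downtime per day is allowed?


Formula: allowed downtime = period * (100 - SLA) / 100
Period (day) = 1440 minutes
Unavailability fraction = (100 - 99.999) / 100
Allowed downtime = 1440 * (100 - 99.999) / 100
Allowed downtime = 0.0144 minutes

0.0144 minutes


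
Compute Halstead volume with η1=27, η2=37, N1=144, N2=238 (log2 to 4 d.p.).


Formula: V = N * log2(η), where N = N1 + N2 and η = η1 + η2
η = 27 + 37 = 64
N = 144 + 238 = 382
log2(64) ≈ 6.0000
V = 382 * 6.0000 = 2292.00

2292.00


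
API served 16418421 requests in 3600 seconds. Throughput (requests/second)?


Formula: throughput = requests / seconds
throughput = 16418421 / 3600
throughput = 4560.67 requests/second

4560.67 requests/second


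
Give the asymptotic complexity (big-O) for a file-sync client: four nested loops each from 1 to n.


Reasoning: four levels of nesting
Complexity: O(n^4)

O(n^4)


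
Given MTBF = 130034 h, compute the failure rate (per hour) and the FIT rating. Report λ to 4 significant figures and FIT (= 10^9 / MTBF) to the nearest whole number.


Formula: λ = 1 / MTBF; FIT = λ × 1e9 = 1e9 / MTBF
λ = 1 / 130034 ≈ 7.690e-06 failures/hour
FIT = 1e9 / 130034 ≈ 7690 failures per 1e9 hours (nearest whole number)

λ = 7.690e-06 /h, FIT = 7690


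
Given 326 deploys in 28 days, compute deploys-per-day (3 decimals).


Formula: deployments per day = releases / days
= 326 / 28
= 11.643 deploys/day
(equivalently, 81.5 deploys/week)

11.643 deploys/day


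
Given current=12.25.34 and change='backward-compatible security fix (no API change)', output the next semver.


Current: 12.25.34
Change category: 'backward-compatible security fix (no API change)' → patch bump
SemVer rule: patch bump → increment PATCH (MAJOR and MINOR unchanged)
New: 12.25.35

12.25.35


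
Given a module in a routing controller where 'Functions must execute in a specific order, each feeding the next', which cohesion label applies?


Reasoning: Output of one is input to next
Type: Sequential cohesion

Sequential cohesion


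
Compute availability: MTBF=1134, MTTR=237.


Availability = MTBF / (MTBF + MTTR)
Availability = 1134 / (1134 + 237)
Availability = 1134 / 1371
Availability = 82.7133%

82.7133%


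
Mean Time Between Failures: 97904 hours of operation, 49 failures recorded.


Formula: MTBF = Total operating time / Number of failures
MTBF = 97904 / 49
MTBF = 1998.04 hours

1998.04 hours


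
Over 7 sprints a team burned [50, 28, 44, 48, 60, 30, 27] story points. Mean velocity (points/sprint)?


Formula: Avg velocity = Total points / Number of sprints
Points: [50, 28, 44, 48, 60, 30, 27]
Sum = 50 + 28 + 44 + 48 + 60 + 30 + 27 = 287
Avg velocity = 287 / 7 = 41.0 points/sprint

41.0 points/sprint


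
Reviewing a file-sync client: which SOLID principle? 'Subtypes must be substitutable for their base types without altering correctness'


This describes the Liskov Substitution Principle (LSP)

Liskov Substitution Principle (LSP)


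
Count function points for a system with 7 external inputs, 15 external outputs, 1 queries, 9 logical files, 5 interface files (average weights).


UFP = EI*4 + EO*5 + EQ*4 + ILF*10 + EIF*7
UFP = 7*4 + 15*5 + 1*4 + 9*10 + 5*7
UFP = 28 + 75 + 4 + 90 + 35
UFP = 232

232


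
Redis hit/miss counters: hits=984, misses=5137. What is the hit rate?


Formula: hit rate = hits / (hits + misses) * 100
hit rate = 984 / (984 + 5137) * 100
hit rate = 984 / 6121 * 100
hit rate = 16.08%

16.08%


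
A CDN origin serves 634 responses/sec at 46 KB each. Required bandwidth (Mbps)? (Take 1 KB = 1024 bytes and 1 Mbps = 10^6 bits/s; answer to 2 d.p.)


Formula: Mbps = payload_bytes * RPS * 8 / 1e6
Payload per request = 46 KB = 46 * 1024 = 47104 bytes
Total bytes/sec = 47104 * 634 = 29863936
Total bits/sec = 29863936 * 8 = 238911488
Mbps = 238911488 / 1e6 = 238.91

238.91 Mbps


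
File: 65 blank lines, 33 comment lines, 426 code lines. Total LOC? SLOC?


Total LOC = blank + comment + code
Total LOC = 65 + 33 + 426 = 524
SLOC (source only) = code = 426

Total LOC: 524, SLOC: 426


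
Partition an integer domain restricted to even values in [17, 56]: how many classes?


Constraint: even integers in [17, 56]
Class 1: x < 17 — out-of-range invalid
Class 2: x in [17,56] but odd — wrong type invalid
Class 3: x in [17,56] and even — valid
Class 4: x > 56 — out-of-range invalid
Total equivalence classes: 4

4 equivalence classes


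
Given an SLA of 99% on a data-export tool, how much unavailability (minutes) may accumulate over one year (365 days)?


Formula: allowed downtime = period * (100 - SLA) / 100
Period (year (365 days)) = 525600 minutes
Unavailability fraction = (100 - 99.0) / 100
Allowed downtime = 525600 * (100 - 99.0) / 100
Allowed downtime = 5256.0 minutes

5256.0 minutes


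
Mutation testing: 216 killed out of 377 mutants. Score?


Mutation score = killed / total * 100
Mutation score = 216 / 377 * 100
Mutation score = 57.29%

57.29%


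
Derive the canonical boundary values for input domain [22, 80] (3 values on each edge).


Range: [22, 80]
Boundaries: just below min, min, min+1, max-1, max, just above max
Values: [21, 22, 23, 79, 80, 81]

[21, 22, 23, 79, 80, 81]


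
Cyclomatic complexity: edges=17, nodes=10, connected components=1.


Formula: V(G) = E - N + 2P
V(G) = 17 - 10 + 2*1
V(G) = 7 + 2
V(G) = 9

9


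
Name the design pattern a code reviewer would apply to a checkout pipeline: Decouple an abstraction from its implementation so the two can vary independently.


This matches the Bridge pattern

Bridge


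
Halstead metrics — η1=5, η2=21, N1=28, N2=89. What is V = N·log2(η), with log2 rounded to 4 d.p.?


Formula: V = N * log2(η), where N = N1 + N2 and η = η1 + η2
η = 5 + 21 = 26
N = 28 + 89 = 117
log2(26) ≈ 4.7004
V = 117 * 4.7004 = 549.95

549.95


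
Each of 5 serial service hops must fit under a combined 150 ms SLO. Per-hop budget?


Formula: per_stage = total_budget / stages
per_stage = 150 / 5
per_stage = 30.0 ms

30.0 ms


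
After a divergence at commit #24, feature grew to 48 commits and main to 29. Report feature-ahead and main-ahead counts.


Common ancestor: commit #24
feature commits after divergence: 48 - 24 = 24
main commits after divergence: 29 - 24 = 5
feature is 24 commits ahead of main
main is 5 commits ahead of feature

feature ahead: 24, main ahead: 5


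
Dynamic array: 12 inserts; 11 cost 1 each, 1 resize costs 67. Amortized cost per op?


Formula: Amortized cost = Total cost / Operations
Total cost = (11 * 1) + (1 * 67)
Total cost = 11 + 67 = 78
Amortized = 78 / 12 = 6.5

6.5


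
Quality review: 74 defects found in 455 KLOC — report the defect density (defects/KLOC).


Defect density = defects / KLOC
Defect density = 74 / 455
Defect density = 0.163 defects/KLOC

0.163 defects/KLOC


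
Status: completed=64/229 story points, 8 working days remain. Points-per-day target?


Formula: Required rate = Remaining points / Days left
Remaining = 229 - 64 = 165 points
Required rate = 165 / 8 = 20.63 points/day

20.63 points/day
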